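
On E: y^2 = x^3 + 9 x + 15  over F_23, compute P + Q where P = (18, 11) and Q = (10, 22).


P != Q, so use the chord formula.
s = (y2 - y1) / (x2 - x1) = (11) / (15) mod 23 = 13
x3 = s^2 - x1 - x2 mod 23 = 13^2 - 18 - 10 = 3
y3 = s (x1 - x3) - y1 mod 23 = 13 * (18 - 3) - 11 = 0

P + Q = (3, 0)


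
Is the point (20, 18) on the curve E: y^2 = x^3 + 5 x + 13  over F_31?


Check whether y^2 = x^3 + 5 x + 13 (mod 31) for (x, y) = (20, 18).
LHS: y^2 = 18^2 mod 31 = 14
RHS: x^3 + 5 x + 13 = 20^3 + 5*20 + 13 mod 31 = 22
LHS != RHS

No, not on the curve


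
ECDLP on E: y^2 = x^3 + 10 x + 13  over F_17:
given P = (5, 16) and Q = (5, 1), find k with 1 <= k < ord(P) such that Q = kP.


Enumerate multiples of P until we hit Q = (5, 1):
  1P = (5, 16)
  2P = (7, 1)
  3P = (6, 0)
  4P = (7, 16)
  5P = (5, 1)
Match found at i = 5.

k = 5


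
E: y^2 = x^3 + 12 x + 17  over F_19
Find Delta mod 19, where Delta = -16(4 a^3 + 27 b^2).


4 a^3 + 27 b^2 = 4*12^3 + 27*17^2 = 6912 + 7803 = 14715
Delta = -16 * (14715) = -235440
Delta mod 19 = 8

Delta = 8 (mod 19)


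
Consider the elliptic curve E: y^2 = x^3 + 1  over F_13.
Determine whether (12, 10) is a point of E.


Check whether y^2 = x^3 + 0 x + 1 (mod 13) for (x, y) = (12, 10).
LHS: y^2 = 10^2 mod 13 = 9
RHS: x^3 + 0 x + 1 = 12^3 + 0*12 + 1 mod 13 = 0
LHS != RHS

No, not on the curve


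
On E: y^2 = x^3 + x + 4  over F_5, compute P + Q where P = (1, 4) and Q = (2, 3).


P != Q, so use the chord formula.
s = (y2 - y1) / (x2 - x1) = (4) / (1) mod 5 = 4
x3 = s^2 - x1 - x2 mod 5 = 4^2 - 1 - 2 = 3
y3 = s (x1 - x3) - y1 mod 5 = 4 * (1 - 3) - 4 = 3

P + Q = (3, 3)


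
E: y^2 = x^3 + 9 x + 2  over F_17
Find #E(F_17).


For each x in F_17, count y with y^2 = x^3 + 9 x + 2 mod 17:
  x = 0: RHS = 2, y in [6, 11]  -> 2 point(s)
  x = 4: RHS = 0, y in [0]  -> 1 point(s)
  x = 5: RHS = 2, y in [6, 11]  -> 2 point(s)
  x = 6: RHS = 0, y in [0]  -> 1 point(s)
  x = 7: RHS = 0, y in [0]  -> 1 point(s)
  x = 8: RHS = 8, y in [5, 12]  -> 2 point(s)
  x = 9: RHS = 13, y in [8, 9]  -> 2 point(s)
  x = 10: RHS = 4, y in [2, 15]  -> 2 point(s)
  x = 11: RHS = 4, y in [2, 15]  -> 2 point(s)
  x = 12: RHS = 2, y in [6, 11]  -> 2 point(s)
  x = 13: RHS = 4, y in [2, 15]  -> 2 point(s)
  x = 14: RHS = 16, y in [4, 13]  -> 2 point(s)
  x = 16: RHS = 9, y in [3, 14]  -> 2 point(s)
Affine points: 23. Add the point at infinity: total = 24.

#E(F_17) = 24


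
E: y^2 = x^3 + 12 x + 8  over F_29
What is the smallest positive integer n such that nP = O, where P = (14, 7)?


Compute successive multiples of P until we hit O:
  1P = (14, 7)
  2P = (6, 21)
  3P = (3, 10)
  4P = (8, 23)
  5P = (27, 18)
  6P = (16, 27)
  7P = (12, 13)
  8P = (12, 16)
  ... (continuing to 15P)
  15P = O

ord(P) = 15


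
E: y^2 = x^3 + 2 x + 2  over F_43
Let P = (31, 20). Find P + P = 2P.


Doubling: s = (3 x1^2 + a) / (2 y1)
s = (3*31^2 + 2) / (2*20) mod 43 = 13
x3 = s^2 - 2 x1 mod 43 = 13^2 - 2*31 = 21
y3 = s (x1 - x3) - y1 mod 43 = 13 * (31 - 21) - 20 = 24

2P = (21, 24)


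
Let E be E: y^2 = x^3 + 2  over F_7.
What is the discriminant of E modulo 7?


4 a^3 + 27 b^2 = 4*0^3 + 27*2^2 = 0 + 108 = 108
Delta = -16 * (108) = -1728
Delta mod 7 = 1

Delta = 1 (mod 7)


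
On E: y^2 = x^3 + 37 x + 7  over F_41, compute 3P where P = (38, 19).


k = 3 = 11_2 (binary, LSB first: 11)
Double-and-add from P = (38, 19):
  bit 0 = 1: acc = O + (38, 19) = (38, 19)
  bit 1 = 1: acc = (38, 19) + (1, 39) = (27, 36)

3P = (27, 36)


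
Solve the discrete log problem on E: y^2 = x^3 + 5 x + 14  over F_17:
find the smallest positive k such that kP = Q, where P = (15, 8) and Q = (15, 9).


Enumerate multiples of P until we hit Q = (15, 9):
  1P = (15, 8)
  2P = (4, 9)
  3P = (7, 16)
  4P = (13, 7)
  5P = (2, 7)
  6P = (16, 5)
  7P = (12, 0)
  8P = (16, 12)
  9P = (2, 10)
  10P = (13, 10)
  11P = (7, 1)
  12P = (4, 8)
  13P = (15, 9)
Match found at i = 13.

k = 13


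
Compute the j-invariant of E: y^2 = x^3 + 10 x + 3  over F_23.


Delta = -16(4 a^3 + 27 b^2) mod 23 = 8
-1728 * (4 a)^3 = -1728 * (4*10)^3 mod 23 = 4
j = 4 * 8^(-1) mod 23 = 12

j = 12 (mod 23)


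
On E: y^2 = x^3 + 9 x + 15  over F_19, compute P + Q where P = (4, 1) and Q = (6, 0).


P != Q, so use the chord formula.
s = (y2 - y1) / (x2 - x1) = (18) / (2) mod 19 = 9
x3 = s^2 - x1 - x2 mod 19 = 9^2 - 4 - 6 = 14
y3 = s (x1 - x3) - y1 mod 19 = 9 * (4 - 14) - 1 = 4

P + Q = (14, 4)


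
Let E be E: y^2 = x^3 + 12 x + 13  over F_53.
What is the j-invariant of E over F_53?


Delta = -16(4 a^3 + 27 b^2) mod 53 = 45
-1728 * (4 a)^3 = -1728 * (4*12)^3 mod 53 = 25
j = 25 * 45^(-1) mod 53 = 30

j = 30 (mod 53)


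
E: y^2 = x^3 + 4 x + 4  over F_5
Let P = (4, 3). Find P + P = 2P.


Doubling: s = (3 x1^2 + a) / (2 y1)
s = (3*4^2 + 4) / (2*3) mod 5 = 2
x3 = s^2 - 2 x1 mod 5 = 2^2 - 2*4 = 1
y3 = s (x1 - x3) - y1 mod 5 = 2 * (4 - 1) - 3 = 3

2P = (1, 3)


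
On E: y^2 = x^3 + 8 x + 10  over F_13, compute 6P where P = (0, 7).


k = 6 = 110_2 (binary, LSB first: 011)
Double-and-add from P = (0, 7):
  bit 0 = 0: acc unchanged = O
  bit 1 = 1: acc = O + (12, 1) = (12, 1)
  bit 2 = 1: acc = (12, 1) + (3, 3) = (8, 1)

6P = (8, 1)


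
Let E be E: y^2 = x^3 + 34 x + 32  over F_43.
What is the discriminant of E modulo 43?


4 a^3 + 27 b^2 = 4*34^3 + 27*32^2 = 157216 + 27648 = 184864
Delta = -16 * (184864) = -2957824
Delta mod 43 = 17

Delta = 17 (mod 43)


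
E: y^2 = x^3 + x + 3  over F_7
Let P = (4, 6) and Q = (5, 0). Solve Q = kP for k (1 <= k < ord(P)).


Enumerate multiples of P until we hit Q = (5, 0):
  1P = (4, 6)
  2P = (6, 1)
  3P = (5, 0)
Match found at i = 3.

k = 3


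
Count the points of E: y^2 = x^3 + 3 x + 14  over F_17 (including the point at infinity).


For each x in F_17, count y with y^2 = x^3 + 3 x + 14 mod 17:
  x = 1: RHS = 1, y in [1, 16]  -> 2 point(s)
  x = 3: RHS = 16, y in [4, 13]  -> 2 point(s)
  x = 5: RHS = 1, y in [1, 16]  -> 2 point(s)
  x = 7: RHS = 4, y in [2, 15]  -> 2 point(s)
  x = 11: RHS = 1, y in [1, 16]  -> 2 point(s)
  x = 15: RHS = 0, y in [0]  -> 1 point(s)
Affine points: 11. Add the point at infinity: total = 12.

#E(F_17) = 12


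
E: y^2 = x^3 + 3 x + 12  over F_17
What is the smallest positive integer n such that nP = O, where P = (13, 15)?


Compute successive multiples of P until we hit O:
  1P = (13, 15)
  2P = (8, 2)
  3P = (15, 7)
  4P = (5, 4)
  5P = (7, 6)
  6P = (12, 12)
  7P = (1, 4)
  8P = (16, 12)
  ... (continuing to 23P)
  23P = O

ord(P) = 23


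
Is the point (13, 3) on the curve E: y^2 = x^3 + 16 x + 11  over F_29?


Check whether y^2 = x^3 + 16 x + 11 (mod 29) for (x, y) = (13, 3).
LHS: y^2 = 3^2 mod 29 = 9
RHS: x^3 + 16 x + 11 = 13^3 + 16*13 + 11 mod 29 = 9
LHS = RHS

Yes, on the curve


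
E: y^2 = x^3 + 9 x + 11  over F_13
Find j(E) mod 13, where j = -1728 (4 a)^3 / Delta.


Delta = -16(4 a^3 + 27 b^2) mod 13 = 2
-1728 * (4 a)^3 = -1728 * (4*9)^3 mod 13 = 12
j = 12 * 2^(-1) mod 13 = 6

j = 6 (mod 13)


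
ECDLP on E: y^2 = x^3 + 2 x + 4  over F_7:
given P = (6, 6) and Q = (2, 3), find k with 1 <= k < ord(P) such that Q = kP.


Enumerate multiples of P until we hit Q = (2, 3):
  1P = (6, 6)
  2P = (3, 4)
  3P = (0, 5)
  4P = (2, 4)
  5P = (1, 0)
  6P = (2, 3)
Match found at i = 6.

k = 6


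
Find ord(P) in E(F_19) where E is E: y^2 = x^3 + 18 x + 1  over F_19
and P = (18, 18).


Compute successive multiples of P until we hit O:
  1P = (18, 18)
  2P = (3, 5)
  3P = (5, 11)
  4P = (0, 18)
  5P = (1, 1)
  6P = (1, 18)
  7P = (0, 1)
  8P = (5, 8)
  ... (continuing to 11P)
  11P = O

ord(P) = 11


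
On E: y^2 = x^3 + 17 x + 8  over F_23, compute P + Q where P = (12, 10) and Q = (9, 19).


P != Q, so use the chord formula.
s = (y2 - y1) / (x2 - x1) = (9) / (20) mod 23 = 20
x3 = s^2 - x1 - x2 mod 23 = 20^2 - 12 - 9 = 11
y3 = s (x1 - x3) - y1 mod 23 = 20 * (12 - 11) - 10 = 10

P + Q = (11, 10)


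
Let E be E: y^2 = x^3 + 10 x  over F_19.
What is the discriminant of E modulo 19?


4 a^3 + 27 b^2 = 4*10^3 + 27*0^2 = 4000 + 0 = 4000
Delta = -16 * (4000) = -64000
Delta mod 19 = 11

Delta = 11 (mod 19)


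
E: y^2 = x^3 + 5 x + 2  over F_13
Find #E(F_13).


For each x in F_13, count y with y^2 = x^3 + 5 x + 2 mod 13:
  x = 5: RHS = 9, y in [3, 10]  -> 2 point(s)
  x = 6: RHS = 1, y in [1, 12]  -> 2 point(s)
  x = 7: RHS = 3, y in [4, 9]  -> 2 point(s)
  x = 9: RHS = 9, y in [3, 10]  -> 2 point(s)
  x = 10: RHS = 12, y in [5, 8]  -> 2 point(s)
  x = 11: RHS = 10, y in [6, 7]  -> 2 point(s)
  x = 12: RHS = 9, y in [3, 10]  -> 2 point(s)
Affine points: 14. Add the point at infinity: total = 15.

#E(F_13) = 15


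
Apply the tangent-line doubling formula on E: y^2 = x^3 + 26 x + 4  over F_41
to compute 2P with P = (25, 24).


Doubling: s = (3 x1^2 + a) / (2 y1)
s = (3*25^2 + 26) / (2*24) mod 41 = 8
x3 = s^2 - 2 x1 mod 41 = 8^2 - 2*25 = 14
y3 = s (x1 - x3) - y1 mod 41 = 8 * (25 - 14) - 24 = 23

2P = (14, 23)


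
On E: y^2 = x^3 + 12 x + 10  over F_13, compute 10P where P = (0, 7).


k = 10 = 1010_2 (binary, LSB first: 0101)
Double-and-add from P = (0, 7):
  bit 0 = 0: acc unchanged = O
  bit 1 = 1: acc = O + (1, 7) = (1, 7)
  bit 2 = 0: acc unchanged = (1, 7)
  bit 3 = 1: acc = (1, 7) + (5, 0) = (6, 5)

10P = (6, 5)


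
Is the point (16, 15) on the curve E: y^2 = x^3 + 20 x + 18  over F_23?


Check whether y^2 = x^3 + 20 x + 18 (mod 23) for (x, y) = (16, 15).
LHS: y^2 = 15^2 mod 23 = 18
RHS: x^3 + 20 x + 18 = 16^3 + 20*16 + 18 mod 23 = 18
LHS = RHS

Yes, on the curve


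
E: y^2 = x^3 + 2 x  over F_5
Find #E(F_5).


For each x in F_5, count y with y^2 = x^3 + 2 x + 0 mod 5:
  x = 0: RHS = 0, y in [0]  -> 1 point(s)
Affine points: 1. Add the point at infinity: total = 2.

#E(F_5) = 2


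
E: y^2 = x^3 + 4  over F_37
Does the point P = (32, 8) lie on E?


Check whether y^2 = x^3 + 0 x + 4 (mod 37) for (x, y) = (32, 8).
LHS: y^2 = 8^2 mod 37 = 27
RHS: x^3 + 0 x + 4 = 32^3 + 0*32 + 4 mod 37 = 27
LHS = RHS

Yes, on the curve


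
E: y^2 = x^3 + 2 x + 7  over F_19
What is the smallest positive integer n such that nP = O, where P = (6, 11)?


Compute successive multiples of P until we hit O:
  1P = (6, 11)
  2P = (13, 11)
  3P = (0, 8)
  4P = (18, 2)
  5P = (11, 7)
  6P = (11, 12)
  7P = (18, 17)
  8P = (0, 11)
  ... (continuing to 11P)
  11P = O

ord(P) = 11


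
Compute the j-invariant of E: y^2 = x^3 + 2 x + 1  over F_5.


Delta = -16(4 a^3 + 27 b^2) mod 5 = 1
-1728 * (4 a)^3 = -1728 * (4*2)^3 mod 5 = 4
j = 4 * 1^(-1) mod 5 = 4

j = 4 (mod 5)


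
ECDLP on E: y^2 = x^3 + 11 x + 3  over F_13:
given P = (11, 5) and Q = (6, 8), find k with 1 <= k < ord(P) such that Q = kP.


Enumerate multiples of P until we hit Q = (6, 8):
  1P = (11, 5)
  2P = (5, 1)
  3P = (9, 5)
  4P = (6, 8)
Match found at i = 4.

k = 4


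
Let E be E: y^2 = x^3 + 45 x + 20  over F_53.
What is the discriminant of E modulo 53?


4 a^3 + 27 b^2 = 4*45^3 + 27*20^2 = 364500 + 10800 = 375300
Delta = -16 * (375300) = -6004800
Delta mod 53 = 47

Delta = 47 (mod 53)


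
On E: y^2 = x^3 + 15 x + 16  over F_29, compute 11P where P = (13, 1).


k = 11 = 1011_2 (binary, LSB first: 1101)
Double-and-add from P = (13, 1):
  bit 0 = 1: acc = O + (13, 1) = (13, 1)
  bit 1 = 1: acc = (13, 1) + (3, 28) = (20, 15)
  bit 2 = 0: acc unchanged = (20, 15)
  bit 3 = 1: acc = (20, 15) + (23, 0) = (11, 27)

11P = (11, 27)


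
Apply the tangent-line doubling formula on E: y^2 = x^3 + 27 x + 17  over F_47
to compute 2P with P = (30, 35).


Doubling: s = (3 x1^2 + a) / (2 y1)
s = (3*30^2 + 27) / (2*35) mod 47 = 45
x3 = s^2 - 2 x1 mod 47 = 45^2 - 2*30 = 38
y3 = s (x1 - x3) - y1 mod 47 = 45 * (30 - 38) - 35 = 28

2P = (38, 28)


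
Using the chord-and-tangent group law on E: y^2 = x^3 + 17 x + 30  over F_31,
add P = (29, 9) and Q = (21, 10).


P != Q, so use the chord formula.
s = (y2 - y1) / (x2 - x1) = (1) / (23) mod 31 = 27
x3 = s^2 - x1 - x2 mod 31 = 27^2 - 29 - 21 = 28
y3 = s (x1 - x3) - y1 mod 31 = 27 * (29 - 28) - 9 = 18

P + Q = (28, 18)


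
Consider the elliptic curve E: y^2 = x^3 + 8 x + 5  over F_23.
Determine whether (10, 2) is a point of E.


Check whether y^2 = x^3 + 8 x + 5 (mod 23) for (x, y) = (10, 2).
LHS: y^2 = 2^2 mod 23 = 4
RHS: x^3 + 8 x + 5 = 10^3 + 8*10 + 5 mod 23 = 4
LHS = RHS

Yes, on the curve


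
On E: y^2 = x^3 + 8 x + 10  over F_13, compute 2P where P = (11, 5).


Doubling: s = (3 x1^2 + a) / (2 y1)
s = (3*11^2 + 8) / (2*5) mod 13 = 2
x3 = s^2 - 2 x1 mod 13 = 2^2 - 2*11 = 8
y3 = s (x1 - x3) - y1 mod 13 = 2 * (11 - 8) - 5 = 1

2P = (8, 1)


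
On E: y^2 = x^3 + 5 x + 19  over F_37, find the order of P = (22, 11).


Compute successive multiples of P until we hit O:
  1P = (22, 11)
  2P = (9, 4)
  3P = (33, 3)
  4P = (18, 13)
  5P = (25, 9)
  6P = (11, 31)
  7P = (7, 29)
  8P = (5, 13)
  ... (continuing to 34P)
  34P = O

ord(P) = 34


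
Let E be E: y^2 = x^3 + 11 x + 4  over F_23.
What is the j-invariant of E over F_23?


Delta = -16(4 a^3 + 27 b^2) mod 23 = 19
-1728 * (4 a)^3 = -1728 * (4*11)^3 mod 23 = 1
j = 1 * 19^(-1) mod 23 = 17

j = 17 (mod 23)


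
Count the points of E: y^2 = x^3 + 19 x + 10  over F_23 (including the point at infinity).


For each x in F_23, count y with y^2 = x^3 + 19 x + 10 mod 23:
  x = 3: RHS = 2, y in [5, 18]  -> 2 point(s)
  x = 4: RHS = 12, y in [9, 14]  -> 2 point(s)
  x = 5: RHS = 0, y in [0]  -> 1 point(s)
  x = 6: RHS = 18, y in [8, 15]  -> 2 point(s)
  x = 7: RHS = 3, y in [7, 16]  -> 2 point(s)
  x = 9: RHS = 13, y in [6, 17]  -> 2 point(s)
  x = 10: RHS = 4, y in [2, 21]  -> 2 point(s)
  x = 11: RHS = 9, y in [3, 20]  -> 2 point(s)
  x = 13: RHS = 16, y in [4, 19]  -> 2 point(s)
  x = 15: RHS = 13, y in [6, 17]  -> 2 point(s)
  x = 17: RHS = 2, y in [5, 18]  -> 2 point(s)
  x = 19: RHS = 8, y in [10, 13]  -> 2 point(s)
  x = 20: RHS = 18, y in [8, 15]  -> 2 point(s)
  x = 22: RHS = 13, y in [6, 17]  -> 2 point(s)
Affine points: 27. Add the point at infinity: total = 28.

#E(F_23) = 28


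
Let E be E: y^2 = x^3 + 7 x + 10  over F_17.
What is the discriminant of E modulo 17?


4 a^3 + 27 b^2 = 4*7^3 + 27*10^2 = 1372 + 2700 = 4072
Delta = -16 * (4072) = -65152
Delta mod 17 = 9

Delta = 9 (mod 17)


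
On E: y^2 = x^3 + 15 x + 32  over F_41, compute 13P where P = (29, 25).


k = 13 = 1101_2 (binary, LSB first: 1011)
Double-and-add from P = (29, 25):
  bit 0 = 1: acc = O + (29, 25) = (29, 25)
  bit 1 = 0: acc unchanged = (29, 25)
  bit 2 = 1: acc = (29, 25) + (20, 38) = (28, 10)
  bit 3 = 1: acc = (28, 10) + (38, 40) = (25, 40)

13P = (25, 40)


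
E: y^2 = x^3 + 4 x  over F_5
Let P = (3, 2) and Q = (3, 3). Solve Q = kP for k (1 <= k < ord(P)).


Enumerate multiples of P until we hit Q = (3, 3):
  1P = (3, 2)
  2P = (0, 0)
  3P = (3, 3)
Match found at i = 3.

k = 3


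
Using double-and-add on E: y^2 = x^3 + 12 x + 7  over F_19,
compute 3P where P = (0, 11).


k = 3 = 11_2 (binary, LSB first: 11)
Double-and-add from P = (0, 11):
  bit 0 = 1: acc = O + (0, 11) = (0, 11)
  bit 1 = 1: acc = (0, 11) + (16, 1) = (12, 6)

3P = (12, 6)


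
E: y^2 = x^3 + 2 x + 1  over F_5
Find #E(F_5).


For each x in F_5, count y with y^2 = x^3 + 2 x + 1 mod 5:
  x = 0: RHS = 1, y in [1, 4]  -> 2 point(s)
  x = 1: RHS = 4, y in [2, 3]  -> 2 point(s)
  x = 3: RHS = 4, y in [2, 3]  -> 2 point(s)
Affine points: 6. Add the point at infinity: total = 7.

#E(F_5) = 7


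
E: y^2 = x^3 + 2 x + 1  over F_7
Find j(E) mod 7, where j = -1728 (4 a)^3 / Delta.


Delta = -16(4 a^3 + 27 b^2) mod 7 = 1
-1728 * (4 a)^3 = -1728 * (4*2)^3 mod 7 = 1
j = 1 * 1^(-1) mod 7 = 1

j = 1 (mod 7)


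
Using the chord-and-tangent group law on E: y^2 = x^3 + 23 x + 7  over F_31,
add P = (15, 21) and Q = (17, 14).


P != Q, so use the chord formula.
s = (y2 - y1) / (x2 - x1) = (24) / (2) mod 31 = 12
x3 = s^2 - x1 - x2 mod 31 = 12^2 - 15 - 17 = 19
y3 = s (x1 - x3) - y1 mod 31 = 12 * (15 - 19) - 21 = 24

P + Q = (19, 24)


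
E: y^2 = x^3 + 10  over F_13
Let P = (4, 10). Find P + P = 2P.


Doubling: s = (3 x1^2 + a) / (2 y1)
s = (3*4^2 + 0) / (2*10) mod 13 = 5
x3 = s^2 - 2 x1 mod 13 = 5^2 - 2*4 = 4
y3 = s (x1 - x3) - y1 mod 13 = 5 * (4 - 4) - 10 = 3

2P = (4, 3)


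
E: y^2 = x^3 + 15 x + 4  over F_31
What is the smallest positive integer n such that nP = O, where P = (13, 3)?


Compute successive multiples of P until we hit O:
  1P = (13, 3)
  2P = (10, 10)
  3P = (10, 21)
  4P = (13, 28)
  5P = O

ord(P) = 5


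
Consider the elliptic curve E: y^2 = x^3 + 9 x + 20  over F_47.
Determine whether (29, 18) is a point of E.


Check whether y^2 = x^3 + 9 x + 20 (mod 47) for (x, y) = (29, 18).
LHS: y^2 = 18^2 mod 47 = 42
RHS: x^3 + 9 x + 20 = 29^3 + 9*29 + 20 mod 47 = 42
LHS = RHS

Yes, on the curve


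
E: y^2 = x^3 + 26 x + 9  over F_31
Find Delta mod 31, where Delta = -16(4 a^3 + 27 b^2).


4 a^3 + 27 b^2 = 4*26^3 + 27*9^2 = 70304 + 2187 = 72491
Delta = -16 * (72491) = -1159856
Delta mod 31 = 9

Delta = 9 (mod 31)


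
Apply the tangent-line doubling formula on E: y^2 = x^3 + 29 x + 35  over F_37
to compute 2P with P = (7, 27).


Doubling: s = (3 x1^2 + a) / (2 y1)
s = (3*7^2 + 29) / (2*27) mod 37 = 6
x3 = s^2 - 2 x1 mod 37 = 6^2 - 2*7 = 22
y3 = s (x1 - x3) - y1 mod 37 = 6 * (7 - 22) - 27 = 31

2P = (22, 31)


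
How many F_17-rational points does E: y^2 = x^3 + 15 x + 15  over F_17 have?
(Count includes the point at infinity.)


For each x in F_17, count y with y^2 = x^3 + 15 x + 15 mod 17:
  x = 0: RHS = 15, y in [7, 10]  -> 2 point(s)
  x = 2: RHS = 2, y in [6, 11]  -> 2 point(s)
  x = 3: RHS = 2, y in [6, 11]  -> 2 point(s)
  x = 6: RHS = 15, y in [7, 10]  -> 2 point(s)
  x = 7: RHS = 4, y in [2, 15]  -> 2 point(s)
  x = 8: RHS = 1, y in [1, 16]  -> 2 point(s)
  x = 10: RHS = 9, y in [3, 14]  -> 2 point(s)
  x = 11: RHS = 15, y in [7, 10]  -> 2 point(s)
  x = 12: RHS = 2, y in [6, 11]  -> 2 point(s)
  x = 16: RHS = 16, y in [4, 13]  -> 2 point(s)
Affine points: 20. Add the point at infinity: total = 21.

#E(F_17) = 21


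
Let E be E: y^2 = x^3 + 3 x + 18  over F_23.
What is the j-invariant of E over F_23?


Delta = -16(4 a^3 + 27 b^2) mod 23 = 7
-1728 * (4 a)^3 = -1728 * (4*3)^3 mod 23 = 14
j = 14 * 7^(-1) mod 23 = 2

j = 2 (mod 23)


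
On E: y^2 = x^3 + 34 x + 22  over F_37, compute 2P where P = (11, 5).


k = 2 = 10_2 (binary, LSB first: 01)
Double-and-add from P = (11, 5):
  bit 0 = 0: acc unchanged = O
  bit 1 = 1: acc = O + (16, 0) = (16, 0)

2P = (16, 0)


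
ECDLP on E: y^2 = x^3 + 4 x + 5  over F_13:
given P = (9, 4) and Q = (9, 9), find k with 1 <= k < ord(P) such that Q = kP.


Enumerate multiples of P until we hit Q = (9, 9):
  1P = (9, 4)
  2P = (8, 9)
  3P = (8, 4)
  4P = (9, 9)
Match found at i = 4.

k = 4


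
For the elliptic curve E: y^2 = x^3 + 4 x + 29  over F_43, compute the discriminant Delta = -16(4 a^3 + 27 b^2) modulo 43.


4 a^3 + 27 b^2 = 4*4^3 + 27*29^2 = 256 + 22707 = 22963
Delta = -16 * (22963) = -367408
Delta mod 43 = 27

Delta = 27 (mod 43)


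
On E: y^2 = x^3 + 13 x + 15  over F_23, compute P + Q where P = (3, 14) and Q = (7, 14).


P != Q, so use the chord formula.
s = (y2 - y1) / (x2 - x1) = (0) / (4) mod 23 = 0
x3 = s^2 - x1 - x2 mod 23 = 0^2 - 3 - 7 = 13
y3 = s (x1 - x3) - y1 mod 23 = 0 * (3 - 13) - 14 = 9

P + Q = (13, 9)


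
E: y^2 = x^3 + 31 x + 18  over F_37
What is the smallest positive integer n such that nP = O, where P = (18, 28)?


Compute successive multiples of P until we hit O:
  1P = (18, 28)
  2P = (28, 3)
  3P = (25, 8)
  4P = (15, 11)
  5P = (32, 16)
  6P = (27, 22)
  7P = (13, 18)
  8P = (10, 25)
  ... (continuing to 35P)
  35P = O

ord(P) = 35


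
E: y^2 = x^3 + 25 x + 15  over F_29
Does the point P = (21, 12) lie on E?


Check whether y^2 = x^3 + 25 x + 15 (mod 29) for (x, y) = (21, 12).
LHS: y^2 = 12^2 mod 29 = 28
RHS: x^3 + 25 x + 15 = 21^3 + 25*21 + 15 mod 29 = 28
LHS = RHS

Yes, on the curve


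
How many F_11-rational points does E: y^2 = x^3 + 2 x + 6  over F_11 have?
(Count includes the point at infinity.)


For each x in F_11, count y with y^2 = x^3 + 2 x + 6 mod 11:
  x = 1: RHS = 9, y in [3, 8]  -> 2 point(s)
  x = 4: RHS = 1, y in [1, 10]  -> 2 point(s)
  x = 5: RHS = 9, y in [3, 8]  -> 2 point(s)
  x = 6: RHS = 3, y in [5, 6]  -> 2 point(s)
  x = 7: RHS = 0, y in [0]  -> 1 point(s)
  x = 9: RHS = 5, y in [4, 7]  -> 2 point(s)
  x = 10: RHS = 3, y in [5, 6]  -> 2 point(s)
Affine points: 13. Add the point at infinity: total = 14.

#E(F_11) = 14


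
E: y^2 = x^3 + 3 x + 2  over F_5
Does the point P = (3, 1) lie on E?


Check whether y^2 = x^3 + 3 x + 2 (mod 5) for (x, y) = (3, 1).
LHS: y^2 = 1^2 mod 5 = 1
RHS: x^3 + 3 x + 2 = 3^3 + 3*3 + 2 mod 5 = 3
LHS != RHS

No, not on the curve


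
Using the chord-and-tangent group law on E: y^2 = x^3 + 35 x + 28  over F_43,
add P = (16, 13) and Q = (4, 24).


P != Q, so use the chord formula.
s = (y2 - y1) / (x2 - x1) = (11) / (31) mod 43 = 17
x3 = s^2 - x1 - x2 mod 43 = 17^2 - 16 - 4 = 11
y3 = s (x1 - x3) - y1 mod 43 = 17 * (16 - 11) - 13 = 29

P + Q = (11, 29)


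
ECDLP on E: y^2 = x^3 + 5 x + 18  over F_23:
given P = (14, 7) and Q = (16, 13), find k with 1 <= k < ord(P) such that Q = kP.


Enumerate multiples of P until we hit Q = (16, 13):
  1P = (14, 7)
  2P = (22, 9)
  3P = (0, 8)
  4P = (11, 1)
  5P = (2, 17)
  6P = (16, 10)
  7P = (1, 1)
  8P = (1, 22)
  9P = (16, 13)
Match found at i = 9.

k = 9


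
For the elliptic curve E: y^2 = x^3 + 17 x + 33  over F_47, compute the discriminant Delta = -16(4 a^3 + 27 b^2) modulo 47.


4 a^3 + 27 b^2 = 4*17^3 + 27*33^2 = 19652 + 29403 = 49055
Delta = -16 * (49055) = -784880
Delta mod 47 = 20

Delta = 20 (mod 47)


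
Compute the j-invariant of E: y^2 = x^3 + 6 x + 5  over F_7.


Delta = -16(4 a^3 + 27 b^2) mod 7 = 2
-1728 * (4 a)^3 = -1728 * (4*6)^3 mod 7 = 6
j = 6 * 2^(-1) mod 7 = 3

j = 3 (mod 7)


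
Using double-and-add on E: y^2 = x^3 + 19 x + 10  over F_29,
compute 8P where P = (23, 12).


k = 8 = 1000_2 (binary, LSB first: 0001)
Double-and-add from P = (23, 12):
  bit 0 = 0: acc unchanged = O
  bit 1 = 0: acc unchanged = O
  bit 2 = 0: acc unchanged = O
  bit 3 = 1: acc = O + (11, 10) = (11, 10)

8P = (11, 10)


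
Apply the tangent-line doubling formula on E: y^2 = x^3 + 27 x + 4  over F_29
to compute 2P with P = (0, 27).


Doubling: s = (3 x1^2 + a) / (2 y1)
s = (3*0^2 + 27) / (2*27) mod 29 = 15
x3 = s^2 - 2 x1 mod 29 = 15^2 - 2*0 = 22
y3 = s (x1 - x3) - y1 mod 29 = 15 * (0 - 22) - 27 = 20

2P = (22, 20)


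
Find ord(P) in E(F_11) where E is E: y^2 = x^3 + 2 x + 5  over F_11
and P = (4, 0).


Compute successive multiples of P until we hit O:
  1P = (4, 0)
  2P = O

ord(P) = 2


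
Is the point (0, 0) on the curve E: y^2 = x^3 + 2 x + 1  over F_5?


Check whether y^2 = x^3 + 2 x + 1 (mod 5) for (x, y) = (0, 0).
LHS: y^2 = 0^2 mod 5 = 0
RHS: x^3 + 2 x + 1 = 0^3 + 2*0 + 1 mod 5 = 1
LHS != RHS

No, not on the curve


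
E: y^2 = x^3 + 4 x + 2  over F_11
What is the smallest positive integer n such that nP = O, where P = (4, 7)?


Compute successive multiples of P until we hit O:
  1P = (4, 7)
  2P = (4, 4)
  3P = O

ord(P) = 3


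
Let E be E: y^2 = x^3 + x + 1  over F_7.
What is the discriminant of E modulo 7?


4 a^3 + 27 b^2 = 4*1^3 + 27*1^2 = 4 + 27 = 31
Delta = -16 * (31) = -496
Delta mod 7 = 1

Delta = 1 (mod 7)


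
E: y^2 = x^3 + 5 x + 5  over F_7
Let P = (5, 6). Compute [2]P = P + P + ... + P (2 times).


k = 2 = 10_2 (binary, LSB first: 01)
Double-and-add from P = (5, 6):
  bit 0 = 0: acc unchanged = O
  bit 1 = 1: acc = O + (1, 2) = (1, 2)

2P = (1, 2)


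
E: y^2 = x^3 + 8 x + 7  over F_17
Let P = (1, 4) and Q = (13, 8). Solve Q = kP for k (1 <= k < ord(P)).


Enumerate multiples of P until we hit Q = (13, 8):
  1P = (1, 4)
  2P = (6, 4)
  3P = (10, 13)
  4P = (7, 7)
  5P = (5, 11)
  6P = (13, 9)
  7P = (4, 16)
  8P = (11, 7)
  9P = (9, 14)
  10P = (16, 7)
  11P = (15, 0)
  12P = (16, 10)
  13P = (9, 3)
  14P = (11, 10)
  15P = (4, 1)
  16P = (13, 8)
Match found at i = 16.

k = 16


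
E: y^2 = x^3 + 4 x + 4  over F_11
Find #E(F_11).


For each x in F_11, count y with y^2 = x^3 + 4 x + 4 mod 11:
  x = 0: RHS = 4, y in [2, 9]  -> 2 point(s)
  x = 1: RHS = 9, y in [3, 8]  -> 2 point(s)
  x = 2: RHS = 9, y in [3, 8]  -> 2 point(s)
  x = 7: RHS = 1, y in [1, 10]  -> 2 point(s)
  x = 8: RHS = 9, y in [3, 8]  -> 2 point(s)
Affine points: 10. Add the point at infinity: total = 11.

#E(F_11) = 11


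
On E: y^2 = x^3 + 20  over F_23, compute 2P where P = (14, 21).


Doubling: s = (3 x1^2 + a) / (2 y1)
s = (3*14^2 + 0) / (2*21) mod 23 = 14
x3 = s^2 - 2 x1 mod 23 = 14^2 - 2*14 = 7
y3 = s (x1 - x3) - y1 mod 23 = 14 * (14 - 7) - 21 = 8

2P = (7, 8)


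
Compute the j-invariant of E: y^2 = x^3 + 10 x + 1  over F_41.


Delta = -16(4 a^3 + 27 b^2) mod 41 = 20
-1728 * (4 a)^3 = -1728 * (4*10)^3 mod 41 = 6
j = 6 * 20^(-1) mod 41 = 29

j = 29 (mod 41)


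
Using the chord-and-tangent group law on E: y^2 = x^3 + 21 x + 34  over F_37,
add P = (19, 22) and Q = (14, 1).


P != Q, so use the chord formula.
s = (y2 - y1) / (x2 - x1) = (16) / (32) mod 37 = 19
x3 = s^2 - x1 - x2 mod 37 = 19^2 - 19 - 14 = 32
y3 = s (x1 - x3) - y1 mod 37 = 19 * (19 - 32) - 22 = 27

P + Q = (32, 27)


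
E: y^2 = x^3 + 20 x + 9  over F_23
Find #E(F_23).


For each x in F_23, count y with y^2 = x^3 + 20 x + 9 mod 23:
  x = 0: RHS = 9, y in [3, 20]  -> 2 point(s)
  x = 3: RHS = 4, y in [2, 21]  -> 2 point(s)
  x = 5: RHS = 4, y in [2, 21]  -> 2 point(s)
  x = 6: RHS = 0, y in [0]  -> 1 point(s)
  x = 7: RHS = 9, y in [3, 20]  -> 2 point(s)
  x = 10: RHS = 13, y in [6, 17]  -> 2 point(s)
  x = 15: RHS = 4, y in [2, 21]  -> 2 point(s)
  x = 16: RHS = 9, y in [3, 20]  -> 2 point(s)
  x = 17: RHS = 18, y in [8, 15]  -> 2 point(s)
  x = 19: RHS = 3, y in [7, 16]  -> 2 point(s)
Affine points: 19. Add the point at infinity: total = 20.

#E(F_23) = 20


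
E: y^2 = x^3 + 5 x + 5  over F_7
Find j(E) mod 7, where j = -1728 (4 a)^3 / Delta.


Delta = -16(4 a^3 + 27 b^2) mod 7 = 2
-1728 * (4 a)^3 = -1728 * (4*5)^3 mod 7 = 6
j = 6 * 2^(-1) mod 7 = 3

j = 3 (mod 7)


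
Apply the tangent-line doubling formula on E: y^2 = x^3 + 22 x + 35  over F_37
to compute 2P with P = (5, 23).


Doubling: s = (3 x1^2 + a) / (2 y1)
s = (3*5^2 + 22) / (2*23) mod 37 = 19
x3 = s^2 - 2 x1 mod 37 = 19^2 - 2*5 = 18
y3 = s (x1 - x3) - y1 mod 37 = 19 * (5 - 18) - 23 = 26

2P = (18, 26)


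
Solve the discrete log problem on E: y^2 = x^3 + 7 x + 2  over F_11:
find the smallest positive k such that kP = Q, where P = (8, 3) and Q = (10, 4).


Enumerate multiples of P until we hit Q = (10, 4):
  1P = (8, 3)
  2P = (10, 4)
Match found at i = 2.

k = 2


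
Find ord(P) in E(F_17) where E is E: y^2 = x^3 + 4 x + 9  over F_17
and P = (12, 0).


Compute successive multiples of P until we hit O:
  1P = (12, 0)
  2P = O

ord(P) = 2


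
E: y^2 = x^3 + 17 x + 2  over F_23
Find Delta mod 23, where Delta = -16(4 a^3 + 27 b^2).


4 a^3 + 27 b^2 = 4*17^3 + 27*2^2 = 19652 + 108 = 19760
Delta = -16 * (19760) = -316160
Delta mod 23 = 21

Delta = 21 (mod 23)


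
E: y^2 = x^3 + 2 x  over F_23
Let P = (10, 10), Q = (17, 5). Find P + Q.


P != Q, so use the chord formula.
s = (y2 - y1) / (x2 - x1) = (18) / (7) mod 23 = 19
x3 = s^2 - x1 - x2 mod 23 = 19^2 - 10 - 17 = 12
y3 = s (x1 - x3) - y1 mod 23 = 19 * (10 - 12) - 10 = 21

P + Q = (12, 21)


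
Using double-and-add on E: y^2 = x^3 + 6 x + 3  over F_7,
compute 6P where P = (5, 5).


k = 6 = 110_2 (binary, LSB first: 011)
Double-and-add from P = (5, 5):
  bit 0 = 0: acc unchanged = O
  bit 1 = 1: acc = O + (5, 2) = (5, 2)
  bit 2 = 1: acc = (5, 2) + (5, 5) = O

6P = O


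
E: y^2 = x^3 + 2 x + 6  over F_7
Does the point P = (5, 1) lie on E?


Check whether y^2 = x^3 + 2 x + 6 (mod 7) for (x, y) = (5, 1).
LHS: y^2 = 1^2 mod 7 = 1
RHS: x^3 + 2 x + 6 = 5^3 + 2*5 + 6 mod 7 = 1
LHS = RHS

Yes, on the curve


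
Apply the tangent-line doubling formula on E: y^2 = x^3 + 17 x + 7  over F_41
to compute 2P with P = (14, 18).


Doubling: s = (3 x1^2 + a) / (2 y1)
s = (3*14^2 + 17) / (2*18) mod 41 = 2
x3 = s^2 - 2 x1 mod 41 = 2^2 - 2*14 = 17
y3 = s (x1 - x3) - y1 mod 41 = 2 * (14 - 17) - 18 = 17

2P = (17, 17)


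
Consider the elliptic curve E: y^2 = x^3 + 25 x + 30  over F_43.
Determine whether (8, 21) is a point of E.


Check whether y^2 = x^3 + 25 x + 30 (mod 43) for (x, y) = (8, 21).
LHS: y^2 = 21^2 mod 43 = 11
RHS: x^3 + 25 x + 30 = 8^3 + 25*8 + 30 mod 43 = 11
LHS = RHS

Yes, on the curve


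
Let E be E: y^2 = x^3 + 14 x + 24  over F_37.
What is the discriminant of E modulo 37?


4 a^3 + 27 b^2 = 4*14^3 + 27*24^2 = 10976 + 15552 = 26528
Delta = -16 * (26528) = -424448
Delta mod 37 = 16

Delta = 16 (mod 37)


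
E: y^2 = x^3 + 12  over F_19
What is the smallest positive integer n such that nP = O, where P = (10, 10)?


Compute successive multiples of P until we hit O:
  1P = (10, 10)
  2P = (15, 10)
  3P = (13, 9)
  4P = (13, 10)
  5P = (15, 9)
  6P = (10, 9)
  7P = O

ord(P) = 7


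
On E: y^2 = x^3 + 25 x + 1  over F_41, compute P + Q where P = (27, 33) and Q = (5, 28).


P != Q, so use the chord formula.
s = (y2 - y1) / (x2 - x1) = (36) / (19) mod 41 = 17
x3 = s^2 - x1 - x2 mod 41 = 17^2 - 27 - 5 = 11
y3 = s (x1 - x3) - y1 mod 41 = 17 * (27 - 11) - 33 = 34

P + Q = (11, 34)


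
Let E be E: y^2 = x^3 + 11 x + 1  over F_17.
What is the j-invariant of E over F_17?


Delta = -16(4 a^3 + 27 b^2) mod 17 = 13
-1728 * (4 a)^3 = -1728 * (4*11)^3 mod 17 = 16
j = 16 * 13^(-1) mod 17 = 13

j = 13 (mod 17)


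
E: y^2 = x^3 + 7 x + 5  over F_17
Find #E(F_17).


For each x in F_17, count y with y^2 = x^3 + 7 x + 5 mod 17:
  x = 1: RHS = 13, y in [8, 9]  -> 2 point(s)
  x = 3: RHS = 2, y in [6, 11]  -> 2 point(s)
  x = 6: RHS = 8, y in [5, 12]  -> 2 point(s)
  x = 9: RHS = 15, y in [7, 10]  -> 2 point(s)
  x = 10: RHS = 4, y in [2, 15]  -> 2 point(s)
  x = 11: RHS = 2, y in [6, 11]  -> 2 point(s)
  x = 12: RHS = 15, y in [7, 10]  -> 2 point(s)
  x = 13: RHS = 15, y in [7, 10]  -> 2 point(s)
  x = 14: RHS = 8, y in [5, 12]  -> 2 point(s)
  x = 15: RHS = 0, y in [0]  -> 1 point(s)
Affine points: 19. Add the point at infinity: total = 20.

#E(F_17) = 20


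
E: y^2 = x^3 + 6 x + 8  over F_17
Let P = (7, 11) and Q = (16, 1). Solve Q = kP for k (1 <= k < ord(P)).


Enumerate multiples of P until we hit Q = (16, 1):
  1P = (7, 11)
  2P = (3, 6)
  3P = (16, 16)
  4P = (9, 3)
  5P = (0, 12)
  6P = (1, 10)
  7P = (1, 7)
  8P = (0, 5)
  9P = (9, 14)
  10P = (16, 1)
Match found at i = 10.

k = 10


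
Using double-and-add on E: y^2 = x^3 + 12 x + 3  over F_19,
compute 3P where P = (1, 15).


k = 3 = 11_2 (binary, LSB first: 11)
Double-and-add from P = (1, 15):
  bit 0 = 1: acc = O + (1, 15) = (1, 15)
  bit 1 = 1: acc = (1, 15) + (3, 3) = (13, 0)

3P = (13, 0)


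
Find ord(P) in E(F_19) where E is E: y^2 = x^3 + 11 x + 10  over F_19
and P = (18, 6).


Compute successive multiples of P until we hit O:
  1P = (18, 6)
  2P = (6, 8)
  3P = (4, 17)
  4P = (14, 18)
  5P = (15, 4)
  6P = (16, 8)
  7P = (5, 0)
  8P = (16, 11)
  ... (continuing to 14P)
  14P = O

ord(P) = 14


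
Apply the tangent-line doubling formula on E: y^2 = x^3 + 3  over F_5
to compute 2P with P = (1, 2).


Doubling: s = (3 x1^2 + a) / (2 y1)
s = (3*1^2 + 0) / (2*2) mod 5 = 2
x3 = s^2 - 2 x1 mod 5 = 2^2 - 2*1 = 2
y3 = s (x1 - x3) - y1 mod 5 = 2 * (1 - 2) - 2 = 1

2P = (2, 1)


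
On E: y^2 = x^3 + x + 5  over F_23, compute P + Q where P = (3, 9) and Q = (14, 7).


P != Q, so use the chord formula.
s = (y2 - y1) / (x2 - x1) = (21) / (11) mod 23 = 4
x3 = s^2 - x1 - x2 mod 23 = 4^2 - 3 - 14 = 22
y3 = s (x1 - x3) - y1 mod 23 = 4 * (3 - 22) - 9 = 7

P + Q = (22, 7)


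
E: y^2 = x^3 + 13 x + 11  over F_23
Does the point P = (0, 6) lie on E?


Check whether y^2 = x^3 + 13 x + 11 (mod 23) for (x, y) = (0, 6).
LHS: y^2 = 6^2 mod 23 = 13
RHS: x^3 + 13 x + 11 = 0^3 + 13*0 + 11 mod 23 = 11
LHS != RHS

No, not on the curve


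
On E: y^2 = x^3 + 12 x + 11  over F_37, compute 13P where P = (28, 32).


k = 13 = 1101_2 (binary, LSB first: 1011)
Double-and-add from P = (28, 32):
  bit 0 = 1: acc = O + (28, 32) = (28, 32)
  bit 1 = 0: acc unchanged = (28, 32)
  bit 2 = 1: acc = (28, 32) + (24, 10) = (6, 15)
  bit 3 = 1: acc = (6, 15) + (10, 24) = (33, 26)

13P = (33, 26)


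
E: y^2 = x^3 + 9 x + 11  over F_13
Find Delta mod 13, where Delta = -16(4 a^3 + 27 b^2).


4 a^3 + 27 b^2 = 4*9^3 + 27*11^2 = 2916 + 3267 = 6183
Delta = -16 * (6183) = -98928
Delta mod 13 = 2

Delta = 2 (mod 13)


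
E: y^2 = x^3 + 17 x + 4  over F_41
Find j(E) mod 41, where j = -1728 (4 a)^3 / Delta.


Delta = -16(4 a^3 + 27 b^2) mod 41 = 14
-1728 * (4 a)^3 = -1728 * (4*17)^3 mod 41 = 23
j = 23 * 14^(-1) mod 41 = 28

j = 28 (mod 41)


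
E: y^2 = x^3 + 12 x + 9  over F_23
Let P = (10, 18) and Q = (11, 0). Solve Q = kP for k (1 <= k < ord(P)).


Enumerate multiples of P until we hit Q = (11, 0):
  1P = (10, 18)
  2P = (4, 11)
  3P = (11, 0)
Match found at i = 3.

k = 3


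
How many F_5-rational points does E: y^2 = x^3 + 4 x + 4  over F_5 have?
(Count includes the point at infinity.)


For each x in F_5, count y with y^2 = x^3 + 4 x + 4 mod 5:
  x = 0: RHS = 4, y in [2, 3]  -> 2 point(s)
  x = 1: RHS = 4, y in [2, 3]  -> 2 point(s)
  x = 2: RHS = 0, y in [0]  -> 1 point(s)
  x = 4: RHS = 4, y in [2, 3]  -> 2 point(s)
Affine points: 7. Add the point at infinity: total = 8.

#E(F_5) = 8


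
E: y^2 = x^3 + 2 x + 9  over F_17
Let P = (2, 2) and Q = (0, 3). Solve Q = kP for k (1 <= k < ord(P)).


Enumerate multiples of P until we hit Q = (0, 3):
  1P = (2, 2)
  2P = (4, 8)
  3P = (3, 12)
  4P = (10, 3)
  5P = (9, 12)
  6P = (7, 3)
  7P = (6, 4)
  8P = (5, 5)
  9P = (11, 6)
  10P = (0, 14)
  11P = (0, 3)
Match found at i = 11.

k = 11


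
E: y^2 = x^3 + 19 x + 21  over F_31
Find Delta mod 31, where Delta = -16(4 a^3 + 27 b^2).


4 a^3 + 27 b^2 = 4*19^3 + 27*21^2 = 27436 + 11907 = 39343
Delta = -16 * (39343) = -629488
Delta mod 31 = 29

Delta = 29 (mod 31)


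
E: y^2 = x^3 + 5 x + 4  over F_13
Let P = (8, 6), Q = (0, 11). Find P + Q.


P != Q, so use the chord formula.
s = (y2 - y1) / (x2 - x1) = (5) / (5) mod 13 = 1
x3 = s^2 - x1 - x2 mod 13 = 1^2 - 8 - 0 = 6
y3 = s (x1 - x3) - y1 mod 13 = 1 * (8 - 6) - 6 = 9

P + Q = (6, 9)


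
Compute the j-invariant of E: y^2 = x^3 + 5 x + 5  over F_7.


Delta = -16(4 a^3 + 27 b^2) mod 7 = 2
-1728 * (4 a)^3 = -1728 * (4*5)^3 mod 7 = 6
j = 6 * 2^(-1) mod 7 = 3

j = 3 (mod 7)


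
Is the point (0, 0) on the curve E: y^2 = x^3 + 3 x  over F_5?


Check whether y^2 = x^3 + 3 x + 0 (mod 5) for (x, y) = (0, 0).
LHS: y^2 = 0^2 mod 5 = 0
RHS: x^3 + 3 x + 0 = 0^3 + 3*0 + 0 mod 5 = 0
LHS = RHS

Yes, on the curve


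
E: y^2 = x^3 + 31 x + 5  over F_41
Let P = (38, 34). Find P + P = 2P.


Doubling: s = (3 x1^2 + a) / (2 y1)
s = (3*38^2 + 31) / (2*34) mod 41 = 31
x3 = s^2 - 2 x1 mod 41 = 31^2 - 2*38 = 24
y3 = s (x1 - x3) - y1 mod 41 = 31 * (38 - 24) - 34 = 31

2P = (24, 31)


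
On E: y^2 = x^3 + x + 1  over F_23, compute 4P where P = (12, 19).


k = 4 = 100_2 (binary, LSB first: 001)
Double-and-add from P = (12, 19):
  bit 0 = 0: acc unchanged = O
  bit 1 = 0: acc unchanged = O
  bit 2 = 1: acc = O + (17, 3) = (17, 3)

4P = (17, 3)


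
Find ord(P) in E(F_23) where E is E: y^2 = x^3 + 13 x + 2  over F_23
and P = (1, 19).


Compute successive multiples of P until we hit O:
  1P = (1, 19)
  2P = (2, 6)
  3P = (5, 10)
  4P = (12, 0)
  5P = (5, 13)
  6P = (2, 17)
  7P = (1, 4)
  8P = O

ord(P) = 8


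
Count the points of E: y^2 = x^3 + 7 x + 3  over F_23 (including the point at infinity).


For each x in F_23, count y with y^2 = x^3 + 7 x + 3 mod 23:
  x = 0: RHS = 3, y in [7, 16]  -> 2 point(s)
  x = 2: RHS = 2, y in [5, 18]  -> 2 point(s)
  x = 4: RHS = 3, y in [7, 16]  -> 2 point(s)
  x = 5: RHS = 2, y in [5, 18]  -> 2 point(s)
  x = 6: RHS = 8, y in [10, 13]  -> 2 point(s)
  x = 7: RHS = 4, y in [2, 21]  -> 2 point(s)
  x = 9: RHS = 13, y in [6, 17]  -> 2 point(s)
  x = 11: RHS = 8, y in [10, 13]  -> 2 point(s)
  x = 14: RHS = 16, y in [4, 19]  -> 2 point(s)
  x = 16: RHS = 2, y in [5, 18]  -> 2 point(s)
  x = 18: RHS = 4, y in [2, 21]  -> 2 point(s)
  x = 19: RHS = 3, y in [7, 16]  -> 2 point(s)
  x = 20: RHS = 1, y in [1, 22]  -> 2 point(s)
  x = 21: RHS = 4, y in [2, 21]  -> 2 point(s)
  x = 22: RHS = 18, y in [8, 15]  -> 2 point(s)
Affine points: 30. Add the point at infinity: total = 31.

#E(F_23) = 31


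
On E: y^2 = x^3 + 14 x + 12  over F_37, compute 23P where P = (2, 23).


k = 23 = 10111_2 (binary, LSB first: 11101)
Double-and-add from P = (2, 23):
  bit 0 = 1: acc = O + (2, 23) = (2, 23)
  bit 1 = 1: acc = (2, 23) + (8, 9) = (16, 22)
  bit 2 = 1: acc = (16, 22) + (9, 33) = (19, 25)
  bit 3 = 0: acc unchanged = (19, 25)
  bit 4 = 1: acc = (19, 25) + (33, 15) = (21, 24)

23P = (21, 24)


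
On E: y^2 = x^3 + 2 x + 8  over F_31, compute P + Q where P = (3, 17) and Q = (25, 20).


P != Q, so use the chord formula.
s = (y2 - y1) / (x2 - x1) = (3) / (22) mod 31 = 10
x3 = s^2 - x1 - x2 mod 31 = 10^2 - 3 - 25 = 10
y3 = s (x1 - x3) - y1 mod 31 = 10 * (3 - 10) - 17 = 6

P + Q = (10, 6)


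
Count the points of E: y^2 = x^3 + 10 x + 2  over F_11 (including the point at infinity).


For each x in F_11, count y with y^2 = x^3 + 10 x + 2 mod 11:
  x = 3: RHS = 4, y in [2, 9]  -> 2 point(s)
  x = 5: RHS = 1, y in [1, 10]  -> 2 point(s)
  x = 6: RHS = 3, y in [5, 6]  -> 2 point(s)
  x = 8: RHS = 0, y in [0]  -> 1 point(s)
Affine points: 7. Add the point at infinity: total = 8.

#E(F_11) = 8


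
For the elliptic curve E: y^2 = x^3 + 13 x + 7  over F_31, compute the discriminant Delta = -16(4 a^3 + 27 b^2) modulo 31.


4 a^3 + 27 b^2 = 4*13^3 + 27*7^2 = 8788 + 1323 = 10111
Delta = -16 * (10111) = -161776
Delta mod 31 = 13

Delta = 13 (mod 31)


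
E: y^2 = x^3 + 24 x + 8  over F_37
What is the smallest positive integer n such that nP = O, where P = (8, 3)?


Compute successive multiples of P until we hit O:
  1P = (8, 3)
  2P = (22, 11)
  3P = (33, 25)
  4P = (23, 6)
  5P = (9, 19)
  6P = (17, 1)
  7P = (2, 8)
  8P = (2, 29)
  ... (continuing to 15P)
  15P = O

ord(P) = 15


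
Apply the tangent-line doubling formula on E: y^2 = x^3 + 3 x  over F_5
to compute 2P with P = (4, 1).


Doubling: s = (3 x1^2 + a) / (2 y1)
s = (3*4^2 + 3) / (2*1) mod 5 = 3
x3 = s^2 - 2 x1 mod 5 = 3^2 - 2*4 = 1
y3 = s (x1 - x3) - y1 mod 5 = 3 * (4 - 1) - 1 = 3

2P = (1, 3)


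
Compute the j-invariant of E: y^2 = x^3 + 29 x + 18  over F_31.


Delta = -16(4 a^3 + 27 b^2) mod 31 = 13
-1728 * (4 a)^3 = -1728 * (4*29)^3 mod 31 = 27
j = 27 * 13^(-1) mod 31 = 14

j = 14 (mod 31)


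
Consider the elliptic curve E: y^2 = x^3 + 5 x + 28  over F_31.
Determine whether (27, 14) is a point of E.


Check whether y^2 = x^3 + 5 x + 28 (mod 31) for (x, y) = (27, 14).
LHS: y^2 = 14^2 mod 31 = 10
RHS: x^3 + 5 x + 28 = 27^3 + 5*27 + 28 mod 31 = 6
LHS != RHS

No, not on the curve


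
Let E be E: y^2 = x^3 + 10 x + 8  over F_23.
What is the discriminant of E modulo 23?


4 a^3 + 27 b^2 = 4*10^3 + 27*8^2 = 4000 + 1728 = 5728
Delta = -16 * (5728) = -91648
Delta mod 23 = 7

Delta = 7 (mod 23)


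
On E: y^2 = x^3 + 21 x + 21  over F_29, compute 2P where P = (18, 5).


Doubling: s = (3 x1^2 + a) / (2 y1)
s = (3*18^2 + 21) / (2*5) mod 29 = 21
x3 = s^2 - 2 x1 mod 29 = 21^2 - 2*18 = 28
y3 = s (x1 - x3) - y1 mod 29 = 21 * (18 - 28) - 5 = 17

2P = (28, 17)


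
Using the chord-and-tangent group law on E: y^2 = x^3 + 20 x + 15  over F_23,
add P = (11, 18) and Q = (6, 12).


P != Q, so use the chord formula.
s = (y2 - y1) / (x2 - x1) = (17) / (18) mod 23 = 15
x3 = s^2 - x1 - x2 mod 23 = 15^2 - 11 - 6 = 1
y3 = s (x1 - x3) - y1 mod 23 = 15 * (11 - 1) - 18 = 17

P + Q = (1, 17)
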